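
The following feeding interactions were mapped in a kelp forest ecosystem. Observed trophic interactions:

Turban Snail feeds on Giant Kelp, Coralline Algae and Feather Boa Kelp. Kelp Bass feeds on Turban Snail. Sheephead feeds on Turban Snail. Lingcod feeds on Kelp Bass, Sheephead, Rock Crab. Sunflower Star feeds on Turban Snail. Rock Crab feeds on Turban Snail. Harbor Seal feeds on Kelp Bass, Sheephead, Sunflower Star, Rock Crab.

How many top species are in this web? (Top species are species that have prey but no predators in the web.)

2

Top species (has prey, but nothing eats it): Lingcod, Harbor Seal.
Count: 2.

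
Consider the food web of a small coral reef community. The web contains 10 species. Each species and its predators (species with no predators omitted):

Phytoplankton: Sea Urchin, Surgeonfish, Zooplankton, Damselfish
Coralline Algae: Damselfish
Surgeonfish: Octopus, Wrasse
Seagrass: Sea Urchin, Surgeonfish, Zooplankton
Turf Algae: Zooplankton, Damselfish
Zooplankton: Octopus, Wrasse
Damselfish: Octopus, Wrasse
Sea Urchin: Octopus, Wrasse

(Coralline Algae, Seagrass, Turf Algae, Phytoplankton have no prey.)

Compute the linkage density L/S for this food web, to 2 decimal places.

L/S = 1.80

There are L = 18 links among S = 10 species.
L/S = 18/10 = 1.8000 ≈ 1.80.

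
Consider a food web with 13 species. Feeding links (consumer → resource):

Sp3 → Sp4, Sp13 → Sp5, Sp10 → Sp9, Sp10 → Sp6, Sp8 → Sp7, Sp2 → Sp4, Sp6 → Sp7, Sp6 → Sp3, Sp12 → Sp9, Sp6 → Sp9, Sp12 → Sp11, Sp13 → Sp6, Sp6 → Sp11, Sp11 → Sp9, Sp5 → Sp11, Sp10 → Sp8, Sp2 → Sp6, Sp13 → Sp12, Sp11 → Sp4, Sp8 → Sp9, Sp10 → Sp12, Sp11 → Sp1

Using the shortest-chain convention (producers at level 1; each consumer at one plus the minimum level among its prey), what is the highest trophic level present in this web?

3

Producers (level 1): Sp9, Sp1, Sp7, Sp4.
Following each consumer down to its lowest-level prey: Sp9 → Sp11 → Sp5 (levels 1 through 3).
All prey of Sp5 (Sp11 2) are at level 2 or above, so Sp5 is at level 1 + 2 = 3.
Every consumer has at least one prey at level 2 or below, so none exceeds level 3.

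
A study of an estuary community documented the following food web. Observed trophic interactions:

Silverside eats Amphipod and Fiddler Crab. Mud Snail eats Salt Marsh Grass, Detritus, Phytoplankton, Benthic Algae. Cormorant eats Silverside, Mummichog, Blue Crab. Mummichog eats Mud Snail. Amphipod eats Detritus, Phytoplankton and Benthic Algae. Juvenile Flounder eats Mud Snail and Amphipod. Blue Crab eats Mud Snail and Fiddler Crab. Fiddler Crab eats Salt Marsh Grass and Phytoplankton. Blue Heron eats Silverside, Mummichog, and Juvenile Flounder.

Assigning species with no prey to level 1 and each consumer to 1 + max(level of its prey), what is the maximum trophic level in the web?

Basal resources (level 1): Salt Marsh Grass, Phytoplankton, Detritus, Benthic Algae.
Salt Marsh Grass → Mud Snail → Mummichog → Cormorant gives Cormorant level 4.
No species has a prey at level 4, so no species reaches level 5.

4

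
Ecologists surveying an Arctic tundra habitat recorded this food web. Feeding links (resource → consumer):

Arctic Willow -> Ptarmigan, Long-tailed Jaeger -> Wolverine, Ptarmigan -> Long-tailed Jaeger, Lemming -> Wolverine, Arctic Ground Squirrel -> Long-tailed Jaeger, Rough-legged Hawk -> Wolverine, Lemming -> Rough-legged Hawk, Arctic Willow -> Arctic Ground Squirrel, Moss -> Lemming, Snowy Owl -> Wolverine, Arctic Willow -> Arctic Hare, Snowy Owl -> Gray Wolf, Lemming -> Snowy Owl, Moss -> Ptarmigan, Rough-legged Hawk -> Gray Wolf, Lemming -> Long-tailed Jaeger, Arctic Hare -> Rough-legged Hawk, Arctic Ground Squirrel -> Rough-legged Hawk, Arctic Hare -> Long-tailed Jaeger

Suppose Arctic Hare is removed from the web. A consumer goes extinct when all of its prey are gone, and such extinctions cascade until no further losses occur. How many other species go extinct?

0

Remove Arctic Hare.
Every predator of it retains at least one other prey: Long-tailed Jaeger still has Lemming, Ptarmigan, Arctic Ground Squirrel; Rough-legged Hawk still has Lemming, Arctic Ground Squirrel.
No consumer loses all prey, so no secondary extinctions occur.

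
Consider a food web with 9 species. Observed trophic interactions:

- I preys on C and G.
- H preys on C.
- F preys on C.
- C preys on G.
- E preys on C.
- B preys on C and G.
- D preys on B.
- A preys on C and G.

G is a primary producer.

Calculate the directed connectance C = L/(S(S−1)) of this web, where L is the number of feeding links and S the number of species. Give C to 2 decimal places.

The web has S = 9 species and L = 11 feeding links.
C = L / (S(S−1)) = 11 / 72 = 0.1528 ≈ 0.15.

C = 0.15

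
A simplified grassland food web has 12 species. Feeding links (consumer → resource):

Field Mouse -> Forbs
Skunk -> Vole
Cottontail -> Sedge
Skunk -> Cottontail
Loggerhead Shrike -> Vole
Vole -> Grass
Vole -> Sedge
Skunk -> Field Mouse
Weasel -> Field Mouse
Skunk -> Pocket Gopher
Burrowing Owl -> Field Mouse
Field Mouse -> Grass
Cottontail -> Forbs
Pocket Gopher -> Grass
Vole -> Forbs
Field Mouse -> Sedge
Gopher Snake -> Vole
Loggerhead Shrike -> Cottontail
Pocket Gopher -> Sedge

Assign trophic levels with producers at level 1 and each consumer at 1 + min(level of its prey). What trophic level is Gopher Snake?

Trophic level 3

Sedge is a producer → level 1.
Vole eats Sedge → level 2.
Gopher Snake eats Vole → level 3.
No prey of Gopher Snake is below level 2, so 3 is the minimum.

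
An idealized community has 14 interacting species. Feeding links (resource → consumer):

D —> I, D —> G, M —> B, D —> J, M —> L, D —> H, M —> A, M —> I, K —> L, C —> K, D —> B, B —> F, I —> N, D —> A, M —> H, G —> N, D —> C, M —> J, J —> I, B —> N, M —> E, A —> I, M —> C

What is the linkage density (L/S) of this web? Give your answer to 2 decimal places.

There are L = 23 links among S = 14 species.
L/S = 23/14 = 1.6429 ≈ 1.64.

L/S = 1.64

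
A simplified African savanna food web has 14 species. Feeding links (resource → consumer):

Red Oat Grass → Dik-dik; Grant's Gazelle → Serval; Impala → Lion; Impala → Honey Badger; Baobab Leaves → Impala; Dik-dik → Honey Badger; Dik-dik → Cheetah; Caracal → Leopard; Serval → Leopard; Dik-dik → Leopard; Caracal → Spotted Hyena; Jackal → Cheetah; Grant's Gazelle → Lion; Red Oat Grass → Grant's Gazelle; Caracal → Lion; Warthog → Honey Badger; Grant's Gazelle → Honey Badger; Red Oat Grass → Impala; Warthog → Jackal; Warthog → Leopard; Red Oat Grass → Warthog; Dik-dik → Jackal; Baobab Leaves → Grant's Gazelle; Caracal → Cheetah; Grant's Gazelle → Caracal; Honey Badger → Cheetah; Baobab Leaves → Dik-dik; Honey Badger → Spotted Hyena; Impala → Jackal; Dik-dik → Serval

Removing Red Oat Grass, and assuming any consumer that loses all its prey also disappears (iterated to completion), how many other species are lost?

1

Remove Red Oat Grass.
Round 1: Warthog (all prey gone) → extinct.
No further losses. Total secondary extinctions: 1.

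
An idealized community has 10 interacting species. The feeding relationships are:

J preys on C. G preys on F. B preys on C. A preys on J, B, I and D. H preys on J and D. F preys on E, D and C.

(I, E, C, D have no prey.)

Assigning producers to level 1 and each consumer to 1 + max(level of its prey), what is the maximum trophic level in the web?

3

Producers (level 1): I, E, C, D.
E → F → G gives G level 3.
No species has a prey at level 3, so no species reaches level 4.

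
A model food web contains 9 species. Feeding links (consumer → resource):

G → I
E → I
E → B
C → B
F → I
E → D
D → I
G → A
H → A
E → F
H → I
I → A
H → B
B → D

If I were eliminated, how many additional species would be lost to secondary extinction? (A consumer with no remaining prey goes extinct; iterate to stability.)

5

Remove I.
Round 1: F (all prey gone), D (all prey gone) → extinct.
Round 2: B (all prey gone) → extinct.
Round 3: C (all prey gone), E (all prey gone) → extinct.
No further losses. Total secondary extinctions: 5.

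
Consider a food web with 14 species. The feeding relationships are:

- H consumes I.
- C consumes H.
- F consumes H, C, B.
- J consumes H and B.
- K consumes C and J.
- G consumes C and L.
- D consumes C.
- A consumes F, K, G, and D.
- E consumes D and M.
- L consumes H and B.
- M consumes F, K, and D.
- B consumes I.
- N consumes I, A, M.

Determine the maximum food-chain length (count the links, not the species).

5 links

One longest chain: I → H → C → G → A → N.
It has 6 species and 5 links.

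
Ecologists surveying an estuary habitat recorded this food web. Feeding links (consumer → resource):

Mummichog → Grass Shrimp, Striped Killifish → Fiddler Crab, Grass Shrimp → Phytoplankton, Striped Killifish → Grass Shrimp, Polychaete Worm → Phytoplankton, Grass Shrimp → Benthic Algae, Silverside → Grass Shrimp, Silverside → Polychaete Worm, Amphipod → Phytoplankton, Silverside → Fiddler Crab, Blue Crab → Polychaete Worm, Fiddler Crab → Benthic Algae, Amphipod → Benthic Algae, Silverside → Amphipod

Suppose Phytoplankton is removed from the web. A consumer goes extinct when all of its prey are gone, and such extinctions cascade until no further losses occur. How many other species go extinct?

Remove Phytoplankton.
Round 1: Polychaete Worm (all prey gone) → extinct.
Round 2: Blue Crab (all prey gone) → extinct.
No further losses. Total secondary extinctions: 2.

2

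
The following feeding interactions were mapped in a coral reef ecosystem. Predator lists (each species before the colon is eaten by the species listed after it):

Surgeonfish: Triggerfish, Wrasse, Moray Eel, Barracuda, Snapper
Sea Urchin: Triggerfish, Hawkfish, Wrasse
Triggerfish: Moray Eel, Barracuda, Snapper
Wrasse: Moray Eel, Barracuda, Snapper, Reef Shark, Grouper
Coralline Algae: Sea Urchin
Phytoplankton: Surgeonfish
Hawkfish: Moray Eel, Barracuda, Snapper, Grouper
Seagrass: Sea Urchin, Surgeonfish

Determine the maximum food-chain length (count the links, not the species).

3 links

One longest chain: Coralline Algae → Sea Urchin → Triggerfish → Moray Eel.
It has 4 species and 3 links.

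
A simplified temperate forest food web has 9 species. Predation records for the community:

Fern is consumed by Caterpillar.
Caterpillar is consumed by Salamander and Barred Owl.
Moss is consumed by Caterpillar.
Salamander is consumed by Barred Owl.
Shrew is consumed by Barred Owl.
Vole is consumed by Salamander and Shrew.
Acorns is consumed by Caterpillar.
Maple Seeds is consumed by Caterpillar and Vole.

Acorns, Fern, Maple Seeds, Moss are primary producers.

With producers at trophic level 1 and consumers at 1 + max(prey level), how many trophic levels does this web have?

Producers (level 1): Acorns, Fern, Maple Seeds, Moss.
Acorns → Caterpillar → Salamander → Barred Owl gives Barred Owl level 4.
No species has a prey at level 4, so no species reaches level 5.

4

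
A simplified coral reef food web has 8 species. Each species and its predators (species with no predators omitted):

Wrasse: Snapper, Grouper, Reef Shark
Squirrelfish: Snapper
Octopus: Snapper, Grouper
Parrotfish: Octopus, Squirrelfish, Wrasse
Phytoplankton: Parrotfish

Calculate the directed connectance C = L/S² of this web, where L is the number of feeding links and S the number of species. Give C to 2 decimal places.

The web has S = 8 species and L = 10 feeding links.
C = L / S² = 10 / 64 = 0.1562 ≈ 0.16.

C = 0.16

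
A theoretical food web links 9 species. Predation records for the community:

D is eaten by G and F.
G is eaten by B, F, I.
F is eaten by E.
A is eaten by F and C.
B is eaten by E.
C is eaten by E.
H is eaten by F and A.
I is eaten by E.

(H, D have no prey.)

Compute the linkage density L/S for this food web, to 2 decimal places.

There are L = 13 links among S = 9 species.
L/S = 13/9 = 1.4444 ≈ 1.44.

L/S = 1.44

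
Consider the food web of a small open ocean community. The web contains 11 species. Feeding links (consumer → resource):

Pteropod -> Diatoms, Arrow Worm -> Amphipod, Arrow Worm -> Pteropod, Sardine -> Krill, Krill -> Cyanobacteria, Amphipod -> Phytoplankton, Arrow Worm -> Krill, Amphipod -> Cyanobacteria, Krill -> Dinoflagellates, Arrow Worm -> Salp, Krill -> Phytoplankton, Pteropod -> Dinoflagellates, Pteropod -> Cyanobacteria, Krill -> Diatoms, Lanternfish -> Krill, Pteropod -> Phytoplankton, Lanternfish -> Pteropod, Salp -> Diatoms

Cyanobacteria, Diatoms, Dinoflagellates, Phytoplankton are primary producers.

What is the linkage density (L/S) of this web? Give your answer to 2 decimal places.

There are L = 18 links among S = 11 species.
L/S = 18/11 = 1.6364 ≈ 1.64.

L/S = 1.64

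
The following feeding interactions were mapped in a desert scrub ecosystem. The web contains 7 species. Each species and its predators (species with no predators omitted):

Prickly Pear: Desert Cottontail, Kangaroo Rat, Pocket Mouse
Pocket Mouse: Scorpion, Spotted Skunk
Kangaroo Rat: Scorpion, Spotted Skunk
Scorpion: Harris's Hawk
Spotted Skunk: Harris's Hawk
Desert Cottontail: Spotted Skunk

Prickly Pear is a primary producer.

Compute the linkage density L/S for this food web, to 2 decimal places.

L/S = 1.43

There are L = 10 links among S = 7 species.
L/S = 10/7 = 1.4286 ≈ 1.43.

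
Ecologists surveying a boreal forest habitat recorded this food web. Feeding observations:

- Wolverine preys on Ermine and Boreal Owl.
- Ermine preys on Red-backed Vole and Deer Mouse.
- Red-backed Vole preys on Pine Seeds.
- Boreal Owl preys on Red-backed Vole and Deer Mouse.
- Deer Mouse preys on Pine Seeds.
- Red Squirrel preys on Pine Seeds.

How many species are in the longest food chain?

One longest chain: Pine Seeds → Deer Mouse → Ermine → Wolverine.
It has 4 species and 3 links.

4 species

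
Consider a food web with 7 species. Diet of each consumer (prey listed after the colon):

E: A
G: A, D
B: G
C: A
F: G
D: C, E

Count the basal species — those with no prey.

Basal species (no prey listed): A.
Count: 1.

1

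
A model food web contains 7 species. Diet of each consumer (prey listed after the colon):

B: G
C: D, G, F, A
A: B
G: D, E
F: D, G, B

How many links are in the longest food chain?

One longest chain: D → G → B → F → C.
It has 5 species and 4 links.

4 links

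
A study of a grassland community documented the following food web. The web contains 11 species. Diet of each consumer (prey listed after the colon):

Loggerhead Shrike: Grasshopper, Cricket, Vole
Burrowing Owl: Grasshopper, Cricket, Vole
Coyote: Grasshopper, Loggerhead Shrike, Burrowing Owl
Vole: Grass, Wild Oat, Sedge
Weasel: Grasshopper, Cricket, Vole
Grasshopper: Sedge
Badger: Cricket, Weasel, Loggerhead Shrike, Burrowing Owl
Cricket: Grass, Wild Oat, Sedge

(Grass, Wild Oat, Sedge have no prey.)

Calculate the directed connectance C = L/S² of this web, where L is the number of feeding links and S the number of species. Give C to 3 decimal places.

C = 0.190

The web has S = 11 species and L = 23 feeding links.
C = L / S² = 23 / 121 = 0.1901 ≈ 0.190.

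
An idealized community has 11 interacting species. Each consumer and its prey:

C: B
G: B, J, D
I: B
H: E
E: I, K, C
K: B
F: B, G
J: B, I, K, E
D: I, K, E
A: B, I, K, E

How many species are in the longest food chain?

6 species

One longest chain: B → I → E → J → G → F.
It has 6 species and 5 links.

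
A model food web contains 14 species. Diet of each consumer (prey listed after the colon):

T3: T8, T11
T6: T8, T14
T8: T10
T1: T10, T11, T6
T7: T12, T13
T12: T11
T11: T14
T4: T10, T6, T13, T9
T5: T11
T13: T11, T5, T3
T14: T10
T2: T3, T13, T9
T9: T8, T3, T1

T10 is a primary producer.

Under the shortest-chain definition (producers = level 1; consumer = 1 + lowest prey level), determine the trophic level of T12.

Trophic level 4

T10 is a producer → level 1.
T14 eats T10 → level 2.
T11 eats T14 → level 3.
T12 eats T11 → level 4.
No prey of T12 is below level 3, so 4 is the minimum.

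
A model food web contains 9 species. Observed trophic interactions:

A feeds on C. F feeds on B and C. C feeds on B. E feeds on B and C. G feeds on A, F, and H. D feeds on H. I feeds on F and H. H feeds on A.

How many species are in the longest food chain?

One longest chain: B → C → A → H → G.
It has 5 species and 4 links.

5 species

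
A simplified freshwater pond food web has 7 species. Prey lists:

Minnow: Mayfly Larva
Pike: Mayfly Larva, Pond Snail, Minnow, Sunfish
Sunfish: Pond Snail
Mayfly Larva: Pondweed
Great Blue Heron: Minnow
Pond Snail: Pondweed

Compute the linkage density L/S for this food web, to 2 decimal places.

There are L = 9 links among S = 7 species.
L/S = 9/7 = 1.2857 ≈ 1.29.

L/S = 1.29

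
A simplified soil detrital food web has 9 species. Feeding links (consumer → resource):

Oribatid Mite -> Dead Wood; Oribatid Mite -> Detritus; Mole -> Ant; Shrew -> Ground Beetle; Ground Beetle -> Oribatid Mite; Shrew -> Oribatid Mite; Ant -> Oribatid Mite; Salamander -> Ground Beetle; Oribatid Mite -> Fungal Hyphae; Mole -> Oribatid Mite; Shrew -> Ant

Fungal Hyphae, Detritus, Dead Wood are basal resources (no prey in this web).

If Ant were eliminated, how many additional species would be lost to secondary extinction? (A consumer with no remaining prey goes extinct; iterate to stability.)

0

Remove Ant.
Every predator of it retains at least one other prey: Mole still has Oribatid Mite; Shrew still has Oribatid Mite, Ground Beetle.
No consumer loses all prey, so no secondary extinctions occur.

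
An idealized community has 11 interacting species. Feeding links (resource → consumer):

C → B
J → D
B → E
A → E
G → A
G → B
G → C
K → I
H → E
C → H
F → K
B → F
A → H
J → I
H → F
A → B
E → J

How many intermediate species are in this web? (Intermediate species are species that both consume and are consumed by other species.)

Intermediate species (has both prey and predators): C, A, H, B, F, E, J, K.
Count: 8.

8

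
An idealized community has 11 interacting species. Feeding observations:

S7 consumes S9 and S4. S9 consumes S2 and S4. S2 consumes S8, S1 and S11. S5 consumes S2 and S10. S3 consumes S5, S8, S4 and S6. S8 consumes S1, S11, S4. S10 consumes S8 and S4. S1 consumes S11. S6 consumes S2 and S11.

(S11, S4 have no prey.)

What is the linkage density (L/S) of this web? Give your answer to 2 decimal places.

There are L = 21 links among S = 11 species.
L/S = 21/11 = 1.9091 ≈ 1.91.

L/S = 1.91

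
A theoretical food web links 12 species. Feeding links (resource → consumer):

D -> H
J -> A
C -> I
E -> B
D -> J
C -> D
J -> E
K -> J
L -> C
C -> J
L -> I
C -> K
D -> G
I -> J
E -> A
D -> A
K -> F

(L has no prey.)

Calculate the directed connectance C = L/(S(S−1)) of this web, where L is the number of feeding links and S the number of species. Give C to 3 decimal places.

The web has S = 12 species and L = 17 feeding links.
C = L / (S(S−1)) = 17 / 132 = 0.1288 ≈ 0.129.

C = 0.129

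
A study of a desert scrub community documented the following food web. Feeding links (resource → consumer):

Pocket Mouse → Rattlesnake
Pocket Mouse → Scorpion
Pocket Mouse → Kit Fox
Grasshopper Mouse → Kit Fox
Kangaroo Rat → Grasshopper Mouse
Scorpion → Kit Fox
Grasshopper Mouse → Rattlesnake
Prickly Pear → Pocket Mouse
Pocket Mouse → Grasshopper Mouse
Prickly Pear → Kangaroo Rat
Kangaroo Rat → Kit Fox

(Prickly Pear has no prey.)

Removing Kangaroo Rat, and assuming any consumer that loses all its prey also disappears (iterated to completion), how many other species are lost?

Remove Kangaroo Rat.
Every predator of it retains at least one other prey: Grasshopper Mouse still has Pocket Mouse; Kit Fox still has Pocket Mouse, Scorpion, Grasshopper Mouse.
No consumer loses all prey, so no secondary extinctions occur.

0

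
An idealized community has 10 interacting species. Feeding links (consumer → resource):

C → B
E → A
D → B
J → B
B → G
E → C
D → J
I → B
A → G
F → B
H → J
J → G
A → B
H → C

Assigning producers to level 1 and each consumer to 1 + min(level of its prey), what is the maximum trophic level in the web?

Producers (level 1): G.
Following each consumer down to its lowest-level prey: G → A → E (levels 1 through 3).
All prey of E (A 2, C 3) are at level 2 or above, so E is at level 1 + 2 = 3.
Every consumer has at least one prey at level 2 or below, so none exceeds level 3.

3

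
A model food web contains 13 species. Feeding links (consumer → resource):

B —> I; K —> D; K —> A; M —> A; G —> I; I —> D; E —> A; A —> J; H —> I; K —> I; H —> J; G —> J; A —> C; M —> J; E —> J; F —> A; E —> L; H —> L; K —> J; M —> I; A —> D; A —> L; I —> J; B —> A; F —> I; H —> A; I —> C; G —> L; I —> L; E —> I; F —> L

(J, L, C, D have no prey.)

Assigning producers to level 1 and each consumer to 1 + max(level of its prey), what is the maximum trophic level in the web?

Producers (level 1): J, L, C, D.
J → I → G gives G level 3.
No species has a prey at level 3, so no species reaches level 4.

3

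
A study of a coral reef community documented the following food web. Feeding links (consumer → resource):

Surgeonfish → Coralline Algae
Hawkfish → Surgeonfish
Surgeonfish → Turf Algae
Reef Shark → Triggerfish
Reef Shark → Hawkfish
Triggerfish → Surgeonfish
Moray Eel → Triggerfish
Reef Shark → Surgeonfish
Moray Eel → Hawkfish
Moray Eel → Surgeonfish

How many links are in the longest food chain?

One longest chain: Turf Algae → Surgeonfish → Triggerfish → Moray Eel.
It has 4 species and 3 links.

3 links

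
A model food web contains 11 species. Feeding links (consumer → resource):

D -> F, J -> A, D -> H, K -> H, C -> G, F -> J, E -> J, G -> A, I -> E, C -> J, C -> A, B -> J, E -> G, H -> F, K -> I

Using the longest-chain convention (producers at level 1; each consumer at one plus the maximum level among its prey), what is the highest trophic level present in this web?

5

Producers (level 1): A.
A → J → F → H → D gives D level 5.
No species has a prey at level 5, so no species reaches level 6.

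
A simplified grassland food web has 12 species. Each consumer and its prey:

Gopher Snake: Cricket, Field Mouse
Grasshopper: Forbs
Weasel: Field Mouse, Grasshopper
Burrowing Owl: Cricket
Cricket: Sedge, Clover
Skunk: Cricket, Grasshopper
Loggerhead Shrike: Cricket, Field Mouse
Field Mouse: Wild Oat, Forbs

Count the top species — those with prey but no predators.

Top species (has prey, but nothing eats it): Skunk, Burrowing Owl, Gopher Snake, Weasel, Loggerhead Shrike.
Count: 5.

5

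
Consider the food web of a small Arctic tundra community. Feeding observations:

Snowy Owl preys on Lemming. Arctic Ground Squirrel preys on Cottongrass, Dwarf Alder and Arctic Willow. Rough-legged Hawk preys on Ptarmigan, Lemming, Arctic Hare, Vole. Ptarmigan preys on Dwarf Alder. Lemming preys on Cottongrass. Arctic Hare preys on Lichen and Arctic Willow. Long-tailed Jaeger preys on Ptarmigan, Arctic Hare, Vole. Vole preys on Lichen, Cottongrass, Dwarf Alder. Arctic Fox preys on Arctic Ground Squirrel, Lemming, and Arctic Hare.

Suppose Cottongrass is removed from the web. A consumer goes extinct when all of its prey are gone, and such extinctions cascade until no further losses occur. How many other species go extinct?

2

Remove Cottongrass.
Round 1: Lemming (all prey gone) → extinct.
Round 2: Snowy Owl (all prey gone) → extinct.
No further losses. Total secondary extinctions: 2.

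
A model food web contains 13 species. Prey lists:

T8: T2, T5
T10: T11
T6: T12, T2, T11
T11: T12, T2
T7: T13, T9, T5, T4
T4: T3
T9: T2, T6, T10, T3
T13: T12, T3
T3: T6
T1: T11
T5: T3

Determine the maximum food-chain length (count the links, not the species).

5 links

One longest chain: T12 → T11 → T6 → T3 → T5 → T8.
It has 6 species and 5 links.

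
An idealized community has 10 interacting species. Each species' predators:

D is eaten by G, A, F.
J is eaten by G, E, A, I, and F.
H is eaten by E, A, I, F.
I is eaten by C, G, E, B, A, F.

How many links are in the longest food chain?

2 links

One longest chain: H → I → A.
It has 3 species and 2 links.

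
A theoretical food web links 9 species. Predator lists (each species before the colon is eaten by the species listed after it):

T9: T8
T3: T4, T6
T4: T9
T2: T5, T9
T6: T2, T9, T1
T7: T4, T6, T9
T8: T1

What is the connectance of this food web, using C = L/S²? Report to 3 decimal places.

C = 0.160

The web has S = 9 species and L = 13 feeding links.
C = L / S² = 13 / 81 = 0.1605 ≈ 0.160.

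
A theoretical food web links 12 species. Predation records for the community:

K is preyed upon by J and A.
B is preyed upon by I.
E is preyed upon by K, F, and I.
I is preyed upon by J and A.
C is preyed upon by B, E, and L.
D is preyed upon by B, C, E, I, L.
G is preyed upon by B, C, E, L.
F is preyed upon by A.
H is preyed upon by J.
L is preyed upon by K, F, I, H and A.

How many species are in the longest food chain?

5 species

One longest chain: D → C → E → K → J.
It has 5 species and 4 links.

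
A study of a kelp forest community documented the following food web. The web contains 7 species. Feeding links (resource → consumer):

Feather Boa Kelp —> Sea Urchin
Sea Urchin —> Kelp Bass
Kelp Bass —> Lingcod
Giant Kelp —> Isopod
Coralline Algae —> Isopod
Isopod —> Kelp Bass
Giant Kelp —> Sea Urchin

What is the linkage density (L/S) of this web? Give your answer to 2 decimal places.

There are L = 7 links among S = 7 species.
L/S = 7/7 = 1.0000 ≈ 1.00.

L/S = 1.00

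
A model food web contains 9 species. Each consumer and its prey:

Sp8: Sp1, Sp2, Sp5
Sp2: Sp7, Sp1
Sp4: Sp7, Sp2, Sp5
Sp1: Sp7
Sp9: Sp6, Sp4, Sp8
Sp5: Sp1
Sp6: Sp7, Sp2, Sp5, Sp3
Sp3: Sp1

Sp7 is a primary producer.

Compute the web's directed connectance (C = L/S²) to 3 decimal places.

C = 0.222

The web has S = 9 species and L = 18 feeding links.
C = L / S² = 18 / 81 = 0.2222 ≈ 0.222.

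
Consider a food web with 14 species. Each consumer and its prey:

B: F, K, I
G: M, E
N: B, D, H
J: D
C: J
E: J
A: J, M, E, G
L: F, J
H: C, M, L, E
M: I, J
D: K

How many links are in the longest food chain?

5 links

One longest chain: K → D → J → E → G → A.
It has 6 species and 5 links.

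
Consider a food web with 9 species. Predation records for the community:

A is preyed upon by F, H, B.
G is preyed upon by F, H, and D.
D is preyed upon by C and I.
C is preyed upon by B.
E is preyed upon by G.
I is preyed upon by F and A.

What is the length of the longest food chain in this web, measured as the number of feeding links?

5 links

One longest chain: E → G → D → I → A → B.
It has 6 species and 5 links.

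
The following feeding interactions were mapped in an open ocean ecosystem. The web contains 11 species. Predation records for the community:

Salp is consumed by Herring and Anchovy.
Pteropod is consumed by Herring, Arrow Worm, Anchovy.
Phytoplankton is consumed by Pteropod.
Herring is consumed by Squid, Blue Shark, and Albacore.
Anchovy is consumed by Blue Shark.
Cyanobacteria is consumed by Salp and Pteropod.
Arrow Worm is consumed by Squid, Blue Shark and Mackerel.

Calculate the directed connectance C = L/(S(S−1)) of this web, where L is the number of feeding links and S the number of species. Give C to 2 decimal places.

The web has S = 11 species and L = 15 feeding links.
C = L / (S(S−1)) = 15 / 110 = 0.1364 ≈ 0.14.

C = 0.14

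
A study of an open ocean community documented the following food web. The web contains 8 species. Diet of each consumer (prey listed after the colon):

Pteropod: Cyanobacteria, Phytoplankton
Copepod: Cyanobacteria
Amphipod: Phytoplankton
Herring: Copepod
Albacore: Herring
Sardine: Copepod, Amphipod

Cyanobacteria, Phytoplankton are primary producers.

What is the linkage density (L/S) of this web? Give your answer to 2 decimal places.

There are L = 8 links among S = 8 species.
L/S = 8/8 = 1.0000 ≈ 1.00.

L/S = 1.00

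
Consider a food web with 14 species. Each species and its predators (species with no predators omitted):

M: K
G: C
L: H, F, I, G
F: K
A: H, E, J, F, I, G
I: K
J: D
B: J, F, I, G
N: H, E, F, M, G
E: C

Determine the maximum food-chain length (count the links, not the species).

2 links

One longest chain: N → M → K.
It has 3 species and 2 links.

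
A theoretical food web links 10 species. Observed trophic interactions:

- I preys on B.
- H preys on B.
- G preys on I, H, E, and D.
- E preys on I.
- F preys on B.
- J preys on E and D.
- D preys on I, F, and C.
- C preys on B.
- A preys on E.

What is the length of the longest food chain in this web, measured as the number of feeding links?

One longest chain: B → I → E → A.
It has 4 species and 3 links.

3 links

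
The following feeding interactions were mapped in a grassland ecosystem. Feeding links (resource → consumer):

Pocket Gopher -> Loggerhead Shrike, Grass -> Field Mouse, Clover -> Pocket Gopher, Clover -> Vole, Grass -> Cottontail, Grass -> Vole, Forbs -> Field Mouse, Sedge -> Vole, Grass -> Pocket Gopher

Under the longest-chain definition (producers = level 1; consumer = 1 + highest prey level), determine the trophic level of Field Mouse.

Trophic level 2

Forbs is a producer → level 1.
Field Mouse eats Forbs (level 1); other prey at levels: Grass 1 → level 2.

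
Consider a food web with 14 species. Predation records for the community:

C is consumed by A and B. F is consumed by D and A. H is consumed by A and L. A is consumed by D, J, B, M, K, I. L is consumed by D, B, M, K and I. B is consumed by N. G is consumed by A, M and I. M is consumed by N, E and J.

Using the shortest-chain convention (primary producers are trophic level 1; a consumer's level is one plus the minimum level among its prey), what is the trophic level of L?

Trophic level 2

H is a producer → level 1.
L eats H → level 2.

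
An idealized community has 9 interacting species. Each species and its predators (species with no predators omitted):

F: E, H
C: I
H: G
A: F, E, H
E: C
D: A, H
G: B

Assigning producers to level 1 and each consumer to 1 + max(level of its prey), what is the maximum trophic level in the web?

Producers (level 1): D.
D → A → F → E → C → I gives I level 6.
No species has a prey at level 6, so no species reaches level 7.

6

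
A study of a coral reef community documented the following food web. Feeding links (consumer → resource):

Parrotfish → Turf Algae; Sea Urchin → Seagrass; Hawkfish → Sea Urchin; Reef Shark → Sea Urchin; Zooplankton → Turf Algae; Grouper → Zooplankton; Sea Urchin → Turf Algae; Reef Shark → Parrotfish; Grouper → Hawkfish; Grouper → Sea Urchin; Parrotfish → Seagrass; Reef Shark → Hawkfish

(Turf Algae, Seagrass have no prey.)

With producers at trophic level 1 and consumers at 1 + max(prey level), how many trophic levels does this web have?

4

Producers (level 1): Turf Algae, Seagrass.
Turf Algae → Sea Urchin → Hawkfish → Reef Shark gives Reef Shark level 4.
No species has a prey at level 4, so no species reaches level 5.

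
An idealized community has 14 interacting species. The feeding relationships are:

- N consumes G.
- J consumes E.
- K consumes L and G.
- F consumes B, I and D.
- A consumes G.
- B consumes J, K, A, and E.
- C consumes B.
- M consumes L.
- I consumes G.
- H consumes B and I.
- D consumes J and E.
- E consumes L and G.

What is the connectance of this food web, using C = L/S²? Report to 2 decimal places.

C = 0.11

The web has S = 14 species and L = 21 feeding links.
C = L / S² = 21 / 196 = 0.1071 ≈ 0.11.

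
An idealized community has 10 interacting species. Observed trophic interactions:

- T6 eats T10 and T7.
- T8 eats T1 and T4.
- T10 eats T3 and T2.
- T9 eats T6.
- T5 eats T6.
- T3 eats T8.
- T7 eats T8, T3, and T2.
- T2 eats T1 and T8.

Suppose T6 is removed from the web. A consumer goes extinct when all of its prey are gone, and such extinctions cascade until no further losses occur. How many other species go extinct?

2

Remove T6.
Round 1: T9 (all prey gone), T5 (all prey gone) → extinct.
No further losses. Total secondary extinctions: 2.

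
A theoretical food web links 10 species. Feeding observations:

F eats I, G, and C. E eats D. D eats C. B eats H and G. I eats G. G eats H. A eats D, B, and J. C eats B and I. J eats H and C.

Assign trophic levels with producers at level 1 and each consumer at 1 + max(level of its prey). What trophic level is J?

Trophic level 5

H is a producer → level 1.
G eats H → level 2.
I eats G → level 3.
C eats I (level 3); other prey at levels: B 3 → level 4.
J eats C (level 4); other prey at levels: H 1 → level 5.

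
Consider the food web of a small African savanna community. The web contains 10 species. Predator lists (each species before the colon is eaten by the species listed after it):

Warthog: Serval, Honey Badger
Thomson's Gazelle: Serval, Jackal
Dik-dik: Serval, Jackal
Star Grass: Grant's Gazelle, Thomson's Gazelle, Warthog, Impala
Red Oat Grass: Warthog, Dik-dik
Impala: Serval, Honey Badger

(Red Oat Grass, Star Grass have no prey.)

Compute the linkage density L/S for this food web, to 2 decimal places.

There are L = 14 links among S = 10 species.
L/S = 14/10 = 1.4000 ≈ 1.40.

L/S = 1.40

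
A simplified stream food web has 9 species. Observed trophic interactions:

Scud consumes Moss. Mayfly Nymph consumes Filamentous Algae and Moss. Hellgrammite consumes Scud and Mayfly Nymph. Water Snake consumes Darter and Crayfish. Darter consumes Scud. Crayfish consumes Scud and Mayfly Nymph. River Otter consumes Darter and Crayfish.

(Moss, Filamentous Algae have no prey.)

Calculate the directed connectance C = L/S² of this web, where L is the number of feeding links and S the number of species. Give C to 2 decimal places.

The web has S = 9 species and L = 12 feeding links.
C = L / S² = 12 / 81 = 0.1481 ≈ 0.15.

C = 0.15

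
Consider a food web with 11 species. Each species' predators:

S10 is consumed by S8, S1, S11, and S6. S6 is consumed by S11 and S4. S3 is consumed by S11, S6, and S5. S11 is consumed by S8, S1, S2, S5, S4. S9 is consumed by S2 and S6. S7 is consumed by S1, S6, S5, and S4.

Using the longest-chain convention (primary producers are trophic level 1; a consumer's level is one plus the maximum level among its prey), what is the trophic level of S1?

Trophic level 4

S10 is a producer → level 1.
S6 eats S10 (level 1); other prey at levels: S3 1, S9 1, S7 1 → level 2.
S11 eats S6 (level 2); other prey at levels: S10 1, S3 1 → level 3.
S1 eats S11 (level 3); other prey at levels: S10 1, S7 1 → level 4.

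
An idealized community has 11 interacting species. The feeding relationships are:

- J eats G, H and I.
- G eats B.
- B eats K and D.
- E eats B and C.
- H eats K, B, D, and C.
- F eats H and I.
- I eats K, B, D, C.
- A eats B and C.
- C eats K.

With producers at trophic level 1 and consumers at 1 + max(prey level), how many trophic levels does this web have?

4

Producers (level 1): K, D.
K → C → H → J gives J level 4.
No species has a prey at level 4, so no species reaches level 5.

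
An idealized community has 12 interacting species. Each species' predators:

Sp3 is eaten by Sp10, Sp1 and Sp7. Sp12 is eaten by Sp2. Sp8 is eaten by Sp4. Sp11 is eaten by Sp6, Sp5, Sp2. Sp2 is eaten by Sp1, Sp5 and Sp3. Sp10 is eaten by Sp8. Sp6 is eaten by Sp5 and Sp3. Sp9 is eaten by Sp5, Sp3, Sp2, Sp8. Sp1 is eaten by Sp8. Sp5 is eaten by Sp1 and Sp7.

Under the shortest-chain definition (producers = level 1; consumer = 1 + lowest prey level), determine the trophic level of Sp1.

Trophic level 3

Sp9 is a producer → level 1.
Sp2 eats Sp9 → level 2.
Sp1 eats Sp2 → level 3.
No prey of Sp1 is below level 2, so 3 is the minimum.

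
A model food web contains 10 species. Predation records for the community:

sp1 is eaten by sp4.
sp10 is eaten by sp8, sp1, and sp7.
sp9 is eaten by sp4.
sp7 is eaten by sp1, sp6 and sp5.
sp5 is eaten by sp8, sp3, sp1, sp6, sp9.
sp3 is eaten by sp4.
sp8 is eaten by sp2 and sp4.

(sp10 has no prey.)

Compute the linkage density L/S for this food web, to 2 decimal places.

There are L = 16 links among S = 10 species.
L/S = 16/10 = 1.6000 ≈ 1.60.

L/S = 1.60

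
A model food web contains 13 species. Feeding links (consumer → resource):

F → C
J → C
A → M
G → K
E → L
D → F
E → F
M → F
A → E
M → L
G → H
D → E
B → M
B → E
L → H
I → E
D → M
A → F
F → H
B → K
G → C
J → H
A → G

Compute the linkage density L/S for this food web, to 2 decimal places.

There are L = 23 links among S = 13 species.
L/S = 23/13 = 1.7692 ≈ 1.77.

L/S = 1.77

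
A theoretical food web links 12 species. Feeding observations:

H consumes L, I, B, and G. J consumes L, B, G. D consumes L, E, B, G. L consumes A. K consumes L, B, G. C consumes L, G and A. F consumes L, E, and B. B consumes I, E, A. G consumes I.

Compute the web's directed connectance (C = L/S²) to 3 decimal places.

The web has S = 12 species and L = 25 feeding links.
C = L / S² = 25 / 144 = 0.1736 ≈ 0.174.

C = 0.174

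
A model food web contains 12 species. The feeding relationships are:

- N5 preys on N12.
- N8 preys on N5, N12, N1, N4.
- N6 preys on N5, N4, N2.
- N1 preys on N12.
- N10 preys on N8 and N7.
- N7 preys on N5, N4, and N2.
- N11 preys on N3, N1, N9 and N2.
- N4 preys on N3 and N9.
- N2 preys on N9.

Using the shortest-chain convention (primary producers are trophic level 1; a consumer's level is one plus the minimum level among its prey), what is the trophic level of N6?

N12 is a producer → level 1.
N5 eats N12 → level 2.
N6 eats N5 → level 3.
No prey of N6 is below level 2, so 3 is the minimum.

Trophic level 3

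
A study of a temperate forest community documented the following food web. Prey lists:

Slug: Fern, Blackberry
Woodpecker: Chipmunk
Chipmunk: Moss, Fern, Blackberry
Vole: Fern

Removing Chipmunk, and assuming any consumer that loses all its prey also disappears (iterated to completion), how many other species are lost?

Remove Chipmunk.
Round 1: Woodpecker (all prey gone) → extinct.
No further losses. Total secondary extinctions: 1.

1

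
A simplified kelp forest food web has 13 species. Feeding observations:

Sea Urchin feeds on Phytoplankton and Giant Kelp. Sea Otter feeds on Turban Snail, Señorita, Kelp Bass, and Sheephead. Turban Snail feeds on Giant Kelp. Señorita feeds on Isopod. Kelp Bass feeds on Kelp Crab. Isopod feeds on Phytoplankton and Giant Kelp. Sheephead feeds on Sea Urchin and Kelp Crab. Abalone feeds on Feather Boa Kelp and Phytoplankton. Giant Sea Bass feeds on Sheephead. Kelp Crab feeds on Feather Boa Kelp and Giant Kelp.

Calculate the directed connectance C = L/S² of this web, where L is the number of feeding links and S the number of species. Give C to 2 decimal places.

The web has S = 13 species and L = 18 feeding links.
C = L / S² = 18 / 169 = 0.1065 ≈ 0.11.

C = 0.11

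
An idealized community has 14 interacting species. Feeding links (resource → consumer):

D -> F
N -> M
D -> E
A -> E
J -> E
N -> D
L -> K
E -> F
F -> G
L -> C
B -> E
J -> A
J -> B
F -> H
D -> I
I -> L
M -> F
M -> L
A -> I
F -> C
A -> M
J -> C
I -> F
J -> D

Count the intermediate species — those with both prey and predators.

8

Intermediate species (has both prey and predators): D, B, A, I, M, E, L, F.
Count: 8.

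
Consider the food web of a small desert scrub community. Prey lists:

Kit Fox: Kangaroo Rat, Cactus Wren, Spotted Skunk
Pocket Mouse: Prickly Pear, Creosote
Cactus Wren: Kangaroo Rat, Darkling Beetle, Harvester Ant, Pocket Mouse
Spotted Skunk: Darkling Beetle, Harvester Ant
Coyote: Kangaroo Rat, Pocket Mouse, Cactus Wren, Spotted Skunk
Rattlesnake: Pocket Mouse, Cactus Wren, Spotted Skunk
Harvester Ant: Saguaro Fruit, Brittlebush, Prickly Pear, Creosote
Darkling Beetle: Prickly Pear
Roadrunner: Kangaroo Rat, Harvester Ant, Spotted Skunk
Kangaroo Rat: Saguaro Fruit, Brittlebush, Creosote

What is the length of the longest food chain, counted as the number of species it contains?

One longest chain: Saguaro Fruit → Kangaroo Rat → Cactus Wren → Kit Fox.
It has 4 species and 3 links.

4 species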